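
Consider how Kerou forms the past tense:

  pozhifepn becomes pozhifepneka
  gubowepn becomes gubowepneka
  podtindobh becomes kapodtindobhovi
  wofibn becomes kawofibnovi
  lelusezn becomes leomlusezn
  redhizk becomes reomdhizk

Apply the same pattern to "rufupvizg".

ruomfupvizg

pozhifepn and wofibn both end in -n yet inflect differently (pozhifepneka, kawofibnovi), so the final letter is not what conditions the rule; the second-to-last letter is.
"rufupvizg" has second-to-last letter 'z'. The stems whose second-to-last letter is 'z' (lelusezn → leomlusezn, redhizk → reomdhizk) insert -om- after the first vowel.
The other patterns: stems whose second-to-last letter is 'p' add -eka; stems whose second-to-last letter is 'b' add ka- … -ovi around the stem.
So rufupvizg → ruomfupvizg.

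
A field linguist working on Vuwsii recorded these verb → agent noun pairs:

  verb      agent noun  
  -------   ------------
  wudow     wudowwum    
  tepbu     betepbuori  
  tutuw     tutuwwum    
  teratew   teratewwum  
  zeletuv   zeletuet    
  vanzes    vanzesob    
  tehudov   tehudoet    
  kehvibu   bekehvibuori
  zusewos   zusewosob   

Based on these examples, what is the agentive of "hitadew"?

"hitadew" ends in -w. The stems ending in -w (wudow → wudowwum, tutuw → tutuwwum, teratew → teratewwum) double the final consonant and add -um.
So hitadew → hitadewwum.

hitadewwum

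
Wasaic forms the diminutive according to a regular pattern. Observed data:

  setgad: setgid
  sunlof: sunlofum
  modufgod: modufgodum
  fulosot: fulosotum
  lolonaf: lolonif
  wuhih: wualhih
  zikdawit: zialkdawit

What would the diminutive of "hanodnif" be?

lolonaf and sunlof both end in -f yet inflect differently (lolonif, sunlofum), so the final letter is not what conditions the rule; the last vowel is.
"hanodnif" has last vowel 'i'. The stems whose last vowel is 'i' (wuhih → wualhih, zikdawit → zialkdawit) insert -al- after the first vowel.
The other patterns: stems whose last vowel is 'a' change the last vowel to 'i'; stems whose last vowel is 'o' add -um.
So hanodnif → haalnodnif.

haalnodnif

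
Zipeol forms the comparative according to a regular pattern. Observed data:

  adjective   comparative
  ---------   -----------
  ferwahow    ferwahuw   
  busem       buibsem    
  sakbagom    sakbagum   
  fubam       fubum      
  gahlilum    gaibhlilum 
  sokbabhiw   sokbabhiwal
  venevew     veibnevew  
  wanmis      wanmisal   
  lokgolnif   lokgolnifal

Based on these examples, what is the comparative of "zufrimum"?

"zufrimum" has last vowel 'u'. The one such stem in the data (gahlilum → gaibhlilum) inserts -ib- after the first vowel (as do busem, venevew), so the same rule applies.
The other patterns: stems whose last vowel is 'a' or 'o' change the last vowel to 'u'; stems whose last vowel is 'i' add -al.
So zufrimum → zuibfrimum.

zuibfrimum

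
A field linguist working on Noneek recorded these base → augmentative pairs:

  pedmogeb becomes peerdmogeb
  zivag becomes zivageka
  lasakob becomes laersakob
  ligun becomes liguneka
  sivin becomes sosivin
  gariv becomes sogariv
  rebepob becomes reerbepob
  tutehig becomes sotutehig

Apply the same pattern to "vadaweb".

vaerdaweb

ligun and sivin both end in -n yet inflect differently (liguneka, sosivin), so the final letter is not what conditions the rule; the last vowel is.
"vadaweb" has last vowel 'e'. The one such stem in the data (pedmogeb → peerdmogeb) inserts -er- after the first vowel (as do lasakob, rebepob), so the same rule applies.
The other patterns: stems whose last vowel is 'a' or 'u' add -eka; stems whose last vowel is 'i' add the prefix so-.
So vadaweb → vaerdaweb.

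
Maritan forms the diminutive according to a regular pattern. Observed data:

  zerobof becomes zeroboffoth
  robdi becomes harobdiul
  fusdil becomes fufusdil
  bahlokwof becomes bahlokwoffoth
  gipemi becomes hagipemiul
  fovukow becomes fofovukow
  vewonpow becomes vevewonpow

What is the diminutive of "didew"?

dididew

"didew" ends in -w. The stems ending in -w (vewonpow → vevewonpow, fovukow → fofovukow) repeat the first consonant+vowel as a prefix.
The other patterns: stems ending in -i add ha- … -ul around the stem; stems ending in -f double the final consonant and add -oth.
So didew → dididew.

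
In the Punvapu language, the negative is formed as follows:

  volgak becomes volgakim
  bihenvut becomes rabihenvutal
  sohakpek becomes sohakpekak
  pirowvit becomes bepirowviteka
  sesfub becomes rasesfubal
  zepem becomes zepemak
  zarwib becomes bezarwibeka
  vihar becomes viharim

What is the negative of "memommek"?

volgak and sohakpek both end in -k yet inflect differently (volgakim, sohakpekak), so the final letter is not what conditions the rule; the last vowel is.
"memommek" has last vowel 'e'. The stems whose last vowel is 'e' (sohakpek → sohakpekak, zepem → zepemak) add -ak.
So memommek → memommekak.

memommekak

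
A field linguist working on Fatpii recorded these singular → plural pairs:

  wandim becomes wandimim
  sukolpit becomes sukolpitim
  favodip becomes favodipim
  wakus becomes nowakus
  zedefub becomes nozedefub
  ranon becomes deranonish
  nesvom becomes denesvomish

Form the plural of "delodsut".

nodelodsut

"delodsut" has last vowel 'u'. The stems whose last vowel is 'u' (wakus → nowakus, zedefub → nozedefub) add the prefix no-.
So delodsut → nodelodsut.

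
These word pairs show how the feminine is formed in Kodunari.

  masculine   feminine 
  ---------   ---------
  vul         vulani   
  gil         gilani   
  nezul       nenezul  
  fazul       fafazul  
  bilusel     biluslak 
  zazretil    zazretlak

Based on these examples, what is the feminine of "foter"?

fofoter

vul and nezul both end in -l yet inflect differently (vulani, nenezul), so the final letter is not what conditions the rule; the number of vowels is.
"foter" has 2 vowels. The stems with 2 vowels (nezul → nenezul, fazul → fafazul) repeat the first consonant+vowel as a prefix.
The other patterns: stems with 1 vowel add -ani; stems with 3 vowels delete the last vowel and add -ak.
So foter → fofoter.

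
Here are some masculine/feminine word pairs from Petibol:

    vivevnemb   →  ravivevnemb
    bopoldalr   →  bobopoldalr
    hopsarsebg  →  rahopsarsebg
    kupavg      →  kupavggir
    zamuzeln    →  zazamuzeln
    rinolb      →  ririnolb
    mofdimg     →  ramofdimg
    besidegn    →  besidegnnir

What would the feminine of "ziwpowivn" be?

"ziwpowivn" has second-to-last letter 'v'. The one such stem in the data (kupavg → kupavggir) doubles the final consonant and adds -ir (as does besidegn), so the same rule applies.
The other patterns: stems whose second-to-last letter is 'l' repeat the first consonant+vowel as a prefix; stems whose second-to-last letter is 'b' or 'm' add the prefix ra-.
So ziwpowivn → ziwpowivnnir.

ziwpowivnnir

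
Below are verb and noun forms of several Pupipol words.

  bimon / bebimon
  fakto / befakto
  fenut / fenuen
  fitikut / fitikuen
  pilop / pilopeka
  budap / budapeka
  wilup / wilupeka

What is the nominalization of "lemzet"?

bimon and pilop both have last vowel 'o' yet inflect differently (bebimon, pilopeka), so the last vowel is not what conditions the rule; the final letter is.
"lemzet" ends in -t. The stems ending in -t (fenut → fenuen, fitikut → fitikuen) drop the final letter and add -en.
The other patterns: stems ending in -n or -o add the prefix be-; stems ending in -p add -eka.
So lemzet → lemzeen.

lemzeen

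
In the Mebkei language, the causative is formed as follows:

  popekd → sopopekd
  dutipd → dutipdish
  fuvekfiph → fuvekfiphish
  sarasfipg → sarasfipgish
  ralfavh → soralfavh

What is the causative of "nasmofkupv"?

nasmofkupvish

"nasmofkupv" has second-to-last letter 'p'. The stems whose second-to-last letter is 'p' (sarasfipg → sarasfipgish, fuvekfiph → fuvekfiphish, dutipd → dutipdish) add -ish.
The other pattern: stems whose second-to-last letter is 'k' or 'v' add the prefix so-.
So nasmofkupv → nasmofkupvish.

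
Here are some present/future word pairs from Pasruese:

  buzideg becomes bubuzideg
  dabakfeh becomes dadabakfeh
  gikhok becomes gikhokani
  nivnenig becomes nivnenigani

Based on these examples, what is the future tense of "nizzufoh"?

nizzufohani

buzideg and nivnenig both end in -g yet inflect differently (bubuzideg, nivnenigani), so the final letter is not what conditions the rule; the last vowel is.
"nizzufoh" has last vowel 'o'. The one such stem in the data (gikhok → gikhokani) adds -ani, so the same rule applies.
So nizzufoh → nizzufohani.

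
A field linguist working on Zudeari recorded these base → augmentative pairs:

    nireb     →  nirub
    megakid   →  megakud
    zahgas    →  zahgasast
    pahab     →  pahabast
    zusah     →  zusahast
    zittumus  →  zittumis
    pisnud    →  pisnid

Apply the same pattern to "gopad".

gopadast

zittumus and zahgas both end in -s yet inflect differently (zittumis, zahgasast), so the final letter is not what conditions the rule; the last vowel is.
"gopad" has last vowel 'a'. The stems whose last vowel is 'a' (zusah → zusahast, pahab → pahabast, zahgas → zahgasast) add -ast.
So gopad → gopadast.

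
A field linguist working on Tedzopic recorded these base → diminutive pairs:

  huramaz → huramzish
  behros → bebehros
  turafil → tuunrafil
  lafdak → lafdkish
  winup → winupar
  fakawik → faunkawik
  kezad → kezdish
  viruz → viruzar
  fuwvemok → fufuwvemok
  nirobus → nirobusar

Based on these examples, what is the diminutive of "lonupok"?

lolonupok

huramaz and viruz both end in -z yet inflect differently (huramzish, viruzar), so the final letter is not what conditions the rule; the last vowel is.
"lonupok" has last vowel 'o'. The stems whose last vowel is 'o' (behros → bebehros, fuwvemok → fufuwvemok) repeat the first consonant+vowel as a prefix.
The other patterns: stems whose last vowel is 'a' delete the last vowel and add -ish; stems whose last vowel is 'u' add -ar; stems whose last vowel is 'i' insert -un- after the first vowel.
So lonupok → lolonupok.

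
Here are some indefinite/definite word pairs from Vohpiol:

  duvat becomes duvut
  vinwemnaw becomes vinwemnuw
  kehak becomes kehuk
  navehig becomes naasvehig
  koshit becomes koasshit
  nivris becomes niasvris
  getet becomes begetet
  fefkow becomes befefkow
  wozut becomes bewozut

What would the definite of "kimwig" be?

kiasmwig

duvat and koshit both end in -t yet inflect differently (duvut, koasshit), so the final letter is not what conditions the rule; the last vowel is.
"kimwig" has last vowel 'i'. The stems whose last vowel is 'i' (navehig → naasvehig, koshit → koasshit, nivris → niasvris) insert -as- after the first vowel.
The other patterns: stems whose last vowel is 'a' change the last vowel to 'u'; stems whose last vowel is 'e', 'o' or 'u' add the prefix be-.
So kimwig → kiasmwig.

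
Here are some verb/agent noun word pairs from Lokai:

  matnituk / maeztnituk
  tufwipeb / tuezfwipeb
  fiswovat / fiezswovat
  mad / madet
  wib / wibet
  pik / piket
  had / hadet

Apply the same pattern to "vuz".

vuzet

"vuz" has 1 vowel. The stems with 1 vowel (mad → madet, wib → wibet, pik → piket) add -et.
The other pattern: stems with 3 vowels insert -ez- after the first vowel.
So vuz → vuzet.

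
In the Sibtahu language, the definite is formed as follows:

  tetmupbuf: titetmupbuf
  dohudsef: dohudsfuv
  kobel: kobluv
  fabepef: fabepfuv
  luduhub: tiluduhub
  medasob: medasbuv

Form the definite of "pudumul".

"pudumul" has last vowel 'u'. The stems whose last vowel is 'u' (tetmupbuf → titetmupbuf, luduhub → tiluduhub) add the prefix ti-.
The other pattern: stems whose last vowel is 'e' or 'o' delete the last vowel and add -uv.
So pudumul → tipudumul.

tipudumul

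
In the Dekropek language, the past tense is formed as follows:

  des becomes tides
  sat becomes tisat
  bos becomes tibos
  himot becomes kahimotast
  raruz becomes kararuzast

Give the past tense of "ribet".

karibetast

sat and himot both end in -t yet inflect differently (tisat, kahimotast), so the final letter is not what conditions the rule; the number of vowels is.
"ribet" has 2 vowels. The stems with 2 vowels (himot → kahimotast, raruz → kararuzast) add ka- … -ast around the stem.
The other pattern: stems with 1 vowel add the prefix ti-.
So ribet → karibetast.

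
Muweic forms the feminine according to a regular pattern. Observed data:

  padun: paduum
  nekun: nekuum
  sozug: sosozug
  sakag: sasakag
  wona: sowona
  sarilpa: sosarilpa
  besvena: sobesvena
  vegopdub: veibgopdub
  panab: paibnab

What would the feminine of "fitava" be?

padun and sozug both have last vowel 'u' yet inflect differently (paduum, sosozug), so the last vowel is not what conditions the rule; the final letter is.
"fitava" ends in -a. The stems ending in -a (wona → sowona, sarilpa → sosarilpa, besvena → sobesvena) add the prefix so-.
The other patterns: stems ending in -n drop the final letter and add -um; stems ending in -g repeat the first consonant+vowel as a prefix; stems ending in -b insert -ib- after the first vowel.
So fitava → sofitava.

sofitava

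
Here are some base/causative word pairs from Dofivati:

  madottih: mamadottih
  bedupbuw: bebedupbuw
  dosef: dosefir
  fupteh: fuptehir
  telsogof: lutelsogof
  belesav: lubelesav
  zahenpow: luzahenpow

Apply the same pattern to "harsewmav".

luharsewmav

madottih and fupteh both end in -h yet inflect differently (mamadottih, fuptehir), so the final letter is not what conditions the rule; the last vowel is.
"harsewmav" has last vowel 'a'. The one such stem in the data (belesav → lubelesav) adds the prefix lu-, so the same rule applies.
The other patterns: stems whose last vowel is 'i' or 'u' repeat the first consonant+vowel as a prefix; stems whose last vowel is 'e' add -ir.
So harsewmav → luharsewmav.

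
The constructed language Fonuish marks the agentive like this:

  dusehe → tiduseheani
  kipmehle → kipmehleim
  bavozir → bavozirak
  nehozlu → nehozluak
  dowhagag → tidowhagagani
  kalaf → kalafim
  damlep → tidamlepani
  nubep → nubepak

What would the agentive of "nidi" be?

nubep and damlep both end in -p yet inflect differently (nubepak, tidamlepani), so the final letter is not what conditions the rule; the first letter is.
"nidi" begins with n-. The stems beginning with n- (nubep → nubepak, nehozlu → nehozluak) add -ak.
So nidi → nidiak.

nidiak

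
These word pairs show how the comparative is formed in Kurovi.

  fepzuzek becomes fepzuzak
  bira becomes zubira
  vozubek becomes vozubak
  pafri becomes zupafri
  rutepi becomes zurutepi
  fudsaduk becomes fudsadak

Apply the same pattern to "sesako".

zusesako

rutepi and fepzuzek both have 3 vowels yet inflect differently (zurutepi, fepzuzak), so the number of vowels is not what conditions the rule; whether the stem ends in a vowel or a consonant is.
"sesako" ends in a vowel. The stems ending in a vowel (bira → zubira, rutepi → zurutepi, pafri → zupafri) add the prefix zu-.
The other pattern: stems ending in a consonant change the last vowel to 'a'.
So sesako → zusesako.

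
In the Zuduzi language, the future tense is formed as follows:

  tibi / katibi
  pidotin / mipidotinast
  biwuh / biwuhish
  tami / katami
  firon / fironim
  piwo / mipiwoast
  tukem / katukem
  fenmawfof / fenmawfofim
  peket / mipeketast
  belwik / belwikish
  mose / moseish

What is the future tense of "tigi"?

katigi

"tigi" begins with t-. The stems beginning with t- (tibi → katibi, tukem → katukem, tami → katami) add the prefix ka-.
So tigi → katigi.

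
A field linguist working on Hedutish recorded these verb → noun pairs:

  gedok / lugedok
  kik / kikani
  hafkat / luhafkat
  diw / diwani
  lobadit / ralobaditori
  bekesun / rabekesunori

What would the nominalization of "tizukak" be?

ratizukakori

kik and gedok both end in -k yet inflect differently (kikani, lugedok), so the final letter is not what conditions the rule; the number of vowels is.
"tizukak" has 3 vowels. The stems with 3 vowels (bekesun → rabekesunori, lobadit → ralobaditori) add ra- … -ori around the stem.
The other patterns: stems with 1 vowel add -ani; stems with 2 vowels add the prefix lu-.
So tizukak → ratizukakori.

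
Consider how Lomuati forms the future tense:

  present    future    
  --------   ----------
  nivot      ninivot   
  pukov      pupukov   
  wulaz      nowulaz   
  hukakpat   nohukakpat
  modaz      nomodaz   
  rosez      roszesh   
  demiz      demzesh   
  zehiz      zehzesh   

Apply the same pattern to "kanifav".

nivot and hukakpat both end in -t yet inflect differently (ninivot, nohukakpat), so the final letter is not what conditions the rule; the last vowel is.
"kanifav" has last vowel 'a'. The stems whose last vowel is 'a' (wulaz → nowulaz, hukakpat → nohukakpat, modaz → nomodaz) add the prefix no-.
The other patterns: stems whose last vowel is 'o' repeat the first consonant+vowel as a prefix; stems whose last vowel is 'e' or 'i' delete the last vowel and add -esh.
So kanifav → nokanifav.

nokanifav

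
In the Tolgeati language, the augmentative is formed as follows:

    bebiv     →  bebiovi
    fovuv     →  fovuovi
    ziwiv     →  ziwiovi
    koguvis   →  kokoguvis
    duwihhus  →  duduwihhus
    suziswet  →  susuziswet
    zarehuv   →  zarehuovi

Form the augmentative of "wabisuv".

wabisuovi

fovuv and duwihhus both have last vowel 'u' yet inflect differently (fovuovi, duduwihhus), so the last vowel is not what conditions the rule; the final letter is.
"wabisuv" ends in -v. The stems ending in -v (fovuv → fovuovi, ziwiv → ziwiovi, zarehuv → zarehuovi) drop the final letter and add -ovi.
So wabisuv → wabisuovi.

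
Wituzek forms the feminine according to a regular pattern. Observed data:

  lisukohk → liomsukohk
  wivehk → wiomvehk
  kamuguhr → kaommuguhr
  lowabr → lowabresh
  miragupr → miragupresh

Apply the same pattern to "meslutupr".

kamuguhr and lowabr both end in -r yet inflect differently (kaommuguhr, lowabresh), so the final letter is not what conditions the rule; the second-to-last letter is.
"meslutupr" has second-to-last letter 'p'. The one such stem in the data (miragupr → miragupresh) adds -esh, so the same rule applies.
So meslutupr → meslutupresh.

meslutupresh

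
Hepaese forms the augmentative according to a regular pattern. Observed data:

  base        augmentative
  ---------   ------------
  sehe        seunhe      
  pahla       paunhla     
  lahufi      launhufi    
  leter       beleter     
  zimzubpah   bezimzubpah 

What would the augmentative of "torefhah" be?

leter and sehe both have last vowel 'e' yet inflect differently (beleter, seunhe), so the last vowel is not what conditions the rule; whether the stem ends in a vowel or a consonant is.
"torefhah" ends in a consonant. The stems ending in a consonant (zimzubpah → bezimzubpah, leter → beleter) add the prefix be-.
The other pattern: stems ending in a vowel insert -un- after the first vowel.
So torefhah → betorefhah.

betorefhah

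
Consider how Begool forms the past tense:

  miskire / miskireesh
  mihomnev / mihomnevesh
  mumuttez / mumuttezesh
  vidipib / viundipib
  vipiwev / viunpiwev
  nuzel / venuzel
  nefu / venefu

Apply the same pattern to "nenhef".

venenhef

mihomnev and vipiwev both end in -v yet inflect differently (mihomnevesh, viunpiwev), so the final letter is not what conditions the rule; the first letter is.
"nenhef" begins with n-. The stems beginning with n- (nuzel → venuzel, nefu → venefu) add the prefix ve-.
The other patterns: stems beginning with m- add -esh; stems beginning with v- insert -un- after the first vowel.
So nenhef → venenhef.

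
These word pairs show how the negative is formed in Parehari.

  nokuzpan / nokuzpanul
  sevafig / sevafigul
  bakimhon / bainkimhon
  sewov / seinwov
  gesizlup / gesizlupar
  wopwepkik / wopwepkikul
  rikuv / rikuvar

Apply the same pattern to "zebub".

rikuv and sewov both end in -v yet inflect differently (rikuvar, seinwov), so the final letter is not what conditions the rule; the last vowel is.
"zebub" has last vowel 'u'. The stems whose last vowel is 'u' (gesizlup → gesizlupar, rikuv → rikuvar) add -ar.
So zebub → zebubar.

zebubar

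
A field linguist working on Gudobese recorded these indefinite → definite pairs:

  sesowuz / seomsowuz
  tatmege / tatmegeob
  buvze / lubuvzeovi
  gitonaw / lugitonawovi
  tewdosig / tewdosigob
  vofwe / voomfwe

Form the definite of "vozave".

tatmege and buvze both end in -e yet inflect differently (tatmegeob, lubuvzeovi), so the final letter is not what conditions the rule; the first letter is.
"vozave" begins with v-. The one such stem in the data (vofwe → voomfwe) inserts -om- after the first vowel (as does sesowuz), so the same rule applies.
So vozave → voomzave.

voomzave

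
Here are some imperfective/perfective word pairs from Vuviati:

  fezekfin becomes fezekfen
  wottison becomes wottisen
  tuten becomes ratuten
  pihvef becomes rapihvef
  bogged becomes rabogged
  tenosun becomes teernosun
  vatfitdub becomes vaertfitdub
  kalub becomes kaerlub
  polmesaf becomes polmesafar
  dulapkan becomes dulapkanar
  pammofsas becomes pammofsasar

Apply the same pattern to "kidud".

kierdud

"kidud" has last vowel 'u'. The stems whose last vowel is 'u' (tenosun → teernosun, vatfitdub → vaertfitdub, kalub → kaerlub) insert -er- after the first vowel.
So kidud → kierdud.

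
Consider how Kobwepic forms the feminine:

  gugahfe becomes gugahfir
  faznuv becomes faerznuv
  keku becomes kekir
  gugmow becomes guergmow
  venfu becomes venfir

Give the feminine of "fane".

fanir

faznuv and venfu both have last vowel 'u' yet inflect differently (faerznuv, venfir), so the last vowel is not what conditions the rule; whether the stem ends in a vowel or a consonant is.
"fane" ends in a vowel. The stems ending in a vowel (venfu → venfir, gugahfe → gugahfir, keku → kekir) drop the final letter and add -ir.
The other pattern: stems ending in a consonant insert -er- after the first vowel.
So fane → fanir.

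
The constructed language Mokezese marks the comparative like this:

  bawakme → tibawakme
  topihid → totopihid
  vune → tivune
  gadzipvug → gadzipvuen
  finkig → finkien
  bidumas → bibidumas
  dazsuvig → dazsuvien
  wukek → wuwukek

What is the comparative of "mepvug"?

bawakme and wukek both have last vowel 'e' yet inflect differently (tibawakme, wuwukek), so the last vowel is not what conditions the rule; the final letter is.
"mepvug" ends in -g. The stems ending in -g (dazsuvig → dazsuvien, gadzipvug → gadzipvuen, finkig → finkien) drop the final letter and add -en.
The other patterns: stems ending in -e add the prefix ti-; stems ending in -d, -k or -s repeat the first consonant+vowel as a prefix.
So mepvug → mepvuen.

mepvuen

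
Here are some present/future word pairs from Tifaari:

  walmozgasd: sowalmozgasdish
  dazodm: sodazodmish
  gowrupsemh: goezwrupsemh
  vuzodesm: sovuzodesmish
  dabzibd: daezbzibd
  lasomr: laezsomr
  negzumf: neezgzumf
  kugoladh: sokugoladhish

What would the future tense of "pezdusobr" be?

"pezdusobr" has second-to-last letter 'b'. The one such stem in the data (dabzibd → daezbzibd) inserts -ez- after the first vowel (as do lasomr, negzumf), so the same rule applies.
The other pattern: stems whose second-to-last letter is 'd' or 's' add so- … -ish around the stem.
So pezdusobr → peezzdusobr.

peezzdusobr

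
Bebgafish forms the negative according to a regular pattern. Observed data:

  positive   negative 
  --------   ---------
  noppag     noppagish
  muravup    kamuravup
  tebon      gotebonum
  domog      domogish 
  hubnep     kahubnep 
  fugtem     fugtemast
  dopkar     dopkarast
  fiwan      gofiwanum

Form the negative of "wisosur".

wisosurast

tebon and domog both have last vowel 'o' yet inflect differently (gotebonum, domogish), so the last vowel is not what conditions the rule; the final letter is.
"wisosur" ends in -r. The one such stem in the data (dopkar → dopkarast) adds -ast, so the same rule applies.
So wisosur → wisosurast.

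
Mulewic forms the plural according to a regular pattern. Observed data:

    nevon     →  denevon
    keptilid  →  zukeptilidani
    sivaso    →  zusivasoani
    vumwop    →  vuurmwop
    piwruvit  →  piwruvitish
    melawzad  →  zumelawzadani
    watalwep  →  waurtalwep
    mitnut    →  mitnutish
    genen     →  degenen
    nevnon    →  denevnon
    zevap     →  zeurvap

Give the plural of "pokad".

genen and watalwep both have last vowel 'e' yet inflect differently (degenen, waurtalwep), so the last vowel is not what conditions the rule; the final letter is.
"pokad" ends in -d. The stems ending in -d (keptilid → zukeptilidani, melawzad → zumelawzadani) add zu- … -ani around the stem.
The other patterns: stems ending in -n add the prefix de-; stems ending in -p insert -ur- after the first vowel; stems ending in -t add -ish.
So pokad → zupokadani.

zupokadani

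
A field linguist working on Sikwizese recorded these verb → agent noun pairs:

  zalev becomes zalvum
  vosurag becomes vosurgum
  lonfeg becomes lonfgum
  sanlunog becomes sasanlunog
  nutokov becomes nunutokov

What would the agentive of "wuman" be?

wumnum

vosurag and sanlunog both end in -g yet inflect differently (vosurgum, sasanlunog), so the final letter is not what conditions the rule; the last vowel is.
"wuman" has last vowel 'a'. The one such stem in the data (vosurag → vosurgum) deletes the last vowel and adds -um (as do zalev, lonfeg), so the same rule applies.
The other pattern: stems whose last vowel is 'o' repeat the first consonant+vowel as a prefix.
So wuman → wumnum.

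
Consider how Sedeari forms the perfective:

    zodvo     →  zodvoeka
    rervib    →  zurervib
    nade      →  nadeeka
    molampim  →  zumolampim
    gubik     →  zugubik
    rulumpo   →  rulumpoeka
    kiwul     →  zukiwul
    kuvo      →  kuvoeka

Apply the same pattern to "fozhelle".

kiwul and kuvo both begin with k- yet inflect differently (zukiwul, kuvoeka), so the first letter is not what conditions the rule; whether the stem ends in a vowel or a consonant is.
"fozhelle" ends in a vowel. The stems ending in a vowel (kuvo → kuvoeka, rulumpo → rulumpoeka, zodvo → zodvoeka) add -eka.
So fozhelle → fozhelleeka.

fozhelleeka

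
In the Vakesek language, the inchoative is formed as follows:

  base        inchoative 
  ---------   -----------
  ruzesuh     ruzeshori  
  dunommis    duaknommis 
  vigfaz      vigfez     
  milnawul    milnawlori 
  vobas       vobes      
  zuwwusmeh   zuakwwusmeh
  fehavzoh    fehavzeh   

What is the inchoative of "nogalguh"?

fehavzoh and ruzesuh both end in -h yet inflect differently (fehavzeh, ruzeshori), so the final letter is not what conditions the rule; the last vowel is.
"nogalguh" has last vowel 'u'. The stems whose last vowel is 'u' (ruzesuh → ruzeshori, milnawul → milnawlori) delete the last vowel and add -ori.
So nogalguh → nogalghori.

nogalghori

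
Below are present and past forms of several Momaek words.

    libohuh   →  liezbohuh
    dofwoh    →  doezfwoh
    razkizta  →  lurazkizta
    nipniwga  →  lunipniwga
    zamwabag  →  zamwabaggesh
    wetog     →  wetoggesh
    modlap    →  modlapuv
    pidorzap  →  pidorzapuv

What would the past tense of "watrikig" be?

watrikiggesh

"watrikig" ends in -g. The stems ending in -g (zamwabag → zamwabaggesh, wetog → wetoggesh) double the final consonant and add -esh.
The other patterns: stems ending in -h insert -ez- after the first vowel; stems ending in -a add the prefix lu-; stems ending in -p add -uv.
So watrikig → watrikiggesh.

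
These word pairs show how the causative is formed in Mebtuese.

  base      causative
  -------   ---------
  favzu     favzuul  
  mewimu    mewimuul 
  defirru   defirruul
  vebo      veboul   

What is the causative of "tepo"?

Every pair shown (favzu → favzuul, mewimu → mewimuul, defirru → defirruul, …) follows the same rule: add -ul.
So tepo → tepoul.

tepoul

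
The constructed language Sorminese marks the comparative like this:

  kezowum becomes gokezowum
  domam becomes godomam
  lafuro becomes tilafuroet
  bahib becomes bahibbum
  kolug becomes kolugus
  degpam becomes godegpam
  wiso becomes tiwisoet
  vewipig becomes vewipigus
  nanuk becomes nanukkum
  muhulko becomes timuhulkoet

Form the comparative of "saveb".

savebbum

kolug and kezowum both have last vowel 'u' yet inflect differently (kolugus, gokezowum), so the last vowel is not what conditions the rule; the final letter is.
"saveb" ends in -b. The one such stem in the data (bahib → bahibbum) doubles the final consonant and adds -um (as does nanuk), so the same rule applies.
The other patterns: stems ending in -o add ti- … -et around the stem; stems ending in -g add -us; stems ending in -m add the prefix go-.
So saveb → savebbum.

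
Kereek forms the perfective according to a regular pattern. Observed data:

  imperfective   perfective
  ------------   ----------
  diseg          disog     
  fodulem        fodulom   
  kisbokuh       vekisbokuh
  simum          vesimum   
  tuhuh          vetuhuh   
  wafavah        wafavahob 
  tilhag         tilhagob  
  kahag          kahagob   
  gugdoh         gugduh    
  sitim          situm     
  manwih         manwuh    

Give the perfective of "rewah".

fodulem and simum both end in -m yet inflect differently (fodulom, vesimum), so the final letter is not what conditions the rule; the last vowel is.
"rewah" has last vowel 'a'. The stems whose last vowel is 'a' (wafavah → wafavahob, tilhag → tilhagob, kahag → kahagob) add -ob.
The other patterns: stems whose last vowel is 'e' change the last vowel to 'o'; stems whose last vowel is 'u' add the prefix ve-; stems whose last vowel is 'i' or 'o' change the last vowel to 'u'.
So rewah → rewahob.

rewahob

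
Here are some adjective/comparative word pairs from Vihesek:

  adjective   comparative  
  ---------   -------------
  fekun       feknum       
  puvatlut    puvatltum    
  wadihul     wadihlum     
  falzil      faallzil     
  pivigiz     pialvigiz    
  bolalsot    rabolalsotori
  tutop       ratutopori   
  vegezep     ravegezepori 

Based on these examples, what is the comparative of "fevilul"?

"fevilul" has last vowel 'u'. The stems whose last vowel is 'u' (fekun → feknum, puvatlut → puvatltum, wadihul → wadihlum) delete the last vowel and add -um.
The other patterns: stems whose last vowel is 'i' insert -al- after the first vowel; stems whose last vowel is 'e' or 'o' add ra- … -ori around the stem.
So fevilul → fevillum.

fevillum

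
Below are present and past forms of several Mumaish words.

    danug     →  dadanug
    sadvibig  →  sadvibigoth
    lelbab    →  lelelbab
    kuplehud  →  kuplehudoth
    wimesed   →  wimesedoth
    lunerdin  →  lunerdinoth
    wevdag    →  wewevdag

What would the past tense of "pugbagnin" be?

pugbagninoth

wevdag and sadvibig both end in -g yet inflect differently (wewevdag, sadvibigoth), so the final letter is not what conditions the rule; the number of vowels is.
"pugbagnin" has 3 vowels. The stems with 3 vowels (kuplehud → kuplehudoth, wimesed → wimesedoth, sadvibig → sadvibigoth) add -oth.
The other pattern: stems with 2 vowels repeat the first consonant+vowel as a prefix.
So pugbagnin → pugbagninoth.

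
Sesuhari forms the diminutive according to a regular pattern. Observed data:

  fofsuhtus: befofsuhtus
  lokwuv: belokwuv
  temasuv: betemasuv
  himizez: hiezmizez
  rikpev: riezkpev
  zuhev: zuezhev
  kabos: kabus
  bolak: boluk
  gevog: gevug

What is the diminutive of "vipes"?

lokwuv and rikpev both end in -v yet inflect differently (belokwuv, riezkpev), so the final letter is not what conditions the rule; the last vowel is.
"vipes" has last vowel 'e'. The stems whose last vowel is 'e' (himizez → hiezmizez, rikpev → riezkpev, zuhev → zuezhev) insert -ez- after the first vowel.
So vipes → viezpes.

viezpes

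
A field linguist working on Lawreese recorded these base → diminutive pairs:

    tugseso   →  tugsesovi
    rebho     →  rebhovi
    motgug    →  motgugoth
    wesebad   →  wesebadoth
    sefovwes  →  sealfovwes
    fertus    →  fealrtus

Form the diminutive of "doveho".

dovehovi

"doveho" ends in -o. The stems ending in -o (tugseso → tugsesovi, rebho → rebhovi) drop the final letter and add -ovi.
So doveho → dovehovi.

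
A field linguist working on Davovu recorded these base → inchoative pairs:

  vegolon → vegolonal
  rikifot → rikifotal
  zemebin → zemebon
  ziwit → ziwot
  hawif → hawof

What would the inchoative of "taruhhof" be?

taruhhofal

"taruhhof" has last vowel 'o'. The stems whose last vowel is 'o' (vegolon → vegolonal, rikifot → rikifotal) add -al.
The other pattern: stems whose last vowel is 'i' change the last vowel to 'o'.
So taruhhof → taruhhofal.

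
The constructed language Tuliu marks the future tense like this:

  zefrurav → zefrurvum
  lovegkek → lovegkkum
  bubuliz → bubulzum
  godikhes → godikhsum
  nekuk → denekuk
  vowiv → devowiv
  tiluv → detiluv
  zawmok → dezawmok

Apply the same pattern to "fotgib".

defotgib

"fotgib" has 2 vowels. The stems with 2 vowels (nekuk → denekuk, vowiv → devowiv, tiluv → detiluv) add the prefix de-.
So fotgib → defotgib.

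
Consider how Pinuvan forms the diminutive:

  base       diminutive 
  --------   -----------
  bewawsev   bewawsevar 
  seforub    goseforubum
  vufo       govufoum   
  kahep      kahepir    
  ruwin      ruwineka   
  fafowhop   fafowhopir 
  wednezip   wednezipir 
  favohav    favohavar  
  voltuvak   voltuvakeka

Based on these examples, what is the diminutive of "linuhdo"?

golinuhdoum

kahep and bewawsev both have last vowel 'e' yet inflect differently (kahepir, bewawsevar), so the last vowel is not what conditions the rule; the final letter is.
"linuhdo" ends in -o. The one such stem in the data (vufo → govufoum) adds go- … -um around the stem, so the same rule applies.
The other patterns: stems ending in -p add -ir; stems ending in -v add -ar; stems ending in -k or -n add -eka.
So linuhdo → golinuhdoum.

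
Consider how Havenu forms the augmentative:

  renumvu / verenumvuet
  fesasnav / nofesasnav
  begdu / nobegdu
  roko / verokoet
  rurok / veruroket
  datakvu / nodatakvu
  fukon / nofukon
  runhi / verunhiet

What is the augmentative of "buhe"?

nobuhe

renumvu and begdu both end in -u yet inflect differently (verenumvuet, nobegdu), so the final letter is not what conditions the rule; the first letter is.
"buhe" begins with b-. The one such stem in the data (begdu → nobegdu) adds the prefix no-, so the same rule applies.
So buhe → nobuhe.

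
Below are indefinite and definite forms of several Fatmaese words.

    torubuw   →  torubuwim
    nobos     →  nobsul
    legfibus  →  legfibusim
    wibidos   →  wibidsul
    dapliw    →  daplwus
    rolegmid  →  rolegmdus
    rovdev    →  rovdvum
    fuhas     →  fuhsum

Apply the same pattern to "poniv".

fuhas and legfibus both end in -s yet inflect differently (fuhsum, legfibusim), so the final letter is not what conditions the rule; the last vowel is.
"poniv" has last vowel 'i'. The stems whose last vowel is 'i' (dapliw → daplwus, rolegmid → rolegmdus) delete the last vowel and add -us.
The other patterns: stems whose last vowel is 'a' or 'e' delete the last vowel and add -um; stems whose last vowel is 'u' add -im; stems whose last vowel is 'o' delete the last vowel and add -ul.
So poniv → ponvus.

ponvus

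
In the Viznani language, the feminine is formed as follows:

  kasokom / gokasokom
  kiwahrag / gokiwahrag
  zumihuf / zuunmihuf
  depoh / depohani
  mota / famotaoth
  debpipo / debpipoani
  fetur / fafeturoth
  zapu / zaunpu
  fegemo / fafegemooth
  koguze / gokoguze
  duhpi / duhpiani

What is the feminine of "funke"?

"funke" begins with f-. The stems beginning with f- (fetur → fafeturoth, fegemo → fafegemooth) add fa- … -oth around the stem.
So funke → fafunkeoth.

fafunkeoth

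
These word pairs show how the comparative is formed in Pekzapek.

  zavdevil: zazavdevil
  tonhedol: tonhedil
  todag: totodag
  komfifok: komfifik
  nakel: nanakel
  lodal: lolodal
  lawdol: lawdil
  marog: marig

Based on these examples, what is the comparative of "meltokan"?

memeltokan

"meltokan" has last vowel 'a'. The stems whose last vowel is 'a' (lodal → lolodal, todag → totodag) repeat the first consonant+vowel as a prefix.
So meltokan → memeltokan.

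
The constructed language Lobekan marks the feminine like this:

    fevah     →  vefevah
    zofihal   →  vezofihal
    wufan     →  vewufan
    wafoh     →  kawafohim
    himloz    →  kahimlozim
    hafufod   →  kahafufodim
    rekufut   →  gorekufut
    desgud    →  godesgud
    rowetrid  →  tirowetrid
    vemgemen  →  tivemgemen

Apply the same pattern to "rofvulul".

gorofvulul

fevah and wafoh both end in -h yet inflect differently (vefevah, kawafohim), so the final letter is not what conditions the rule; the last vowel is.
"rofvulul" has last vowel 'u'. The stems whose last vowel is 'u' (rekufut → gorekufut, desgud → godesgud) add the prefix go-.
The other patterns: stems whose last vowel is 'a' add the prefix ve-; stems whose last vowel is 'o' add ka- … -im around the stem; stems whose last vowel is 'e' or 'i' add the prefix ti-.
So rofvulul → gorofvulul.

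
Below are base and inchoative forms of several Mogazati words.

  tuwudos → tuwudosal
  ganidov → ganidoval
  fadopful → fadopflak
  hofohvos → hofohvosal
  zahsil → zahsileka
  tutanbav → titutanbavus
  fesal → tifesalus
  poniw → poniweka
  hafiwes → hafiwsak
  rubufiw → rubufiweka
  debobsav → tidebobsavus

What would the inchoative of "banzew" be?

"banzew" has last vowel 'e'. The one such stem in the data (hafiwes → hafiwsak) deletes the last vowel and adds -ak (as does fadopful), so the same rule applies.
The other patterns: stems whose last vowel is 'a' add ti- … -us around the stem; stems whose last vowel is 'o' add -al; stems whose last vowel is 'i' add -eka.
So banzew → banzwak.

banzwak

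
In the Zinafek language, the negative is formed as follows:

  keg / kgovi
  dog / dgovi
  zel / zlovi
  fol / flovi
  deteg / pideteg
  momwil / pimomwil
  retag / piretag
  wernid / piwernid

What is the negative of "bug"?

bgovi

"bug" has 1 vowel. The stems with 1 vowel (keg → kgovi, dog → dgovi, zel → zlovi) delete the last vowel and add -ovi.
So bug → bgovi.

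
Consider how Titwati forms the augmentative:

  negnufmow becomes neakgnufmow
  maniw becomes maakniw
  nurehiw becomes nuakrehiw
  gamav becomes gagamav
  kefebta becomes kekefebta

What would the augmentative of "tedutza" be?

tetedutza

maniw and gamav both have 2 vowels yet inflect differently (maakniw, gagamav), so the number of vowels is not what conditions the rule; the final letter is.
"tedutza" ends in -a. The one such stem in the data (kefebta → kekefebta) repeats the first consonant+vowel as a prefix (as does gamav), so the same rule applies.
The other pattern: stems ending in -w insert -ak- after the first vowel.
So tedutza → tetedutza.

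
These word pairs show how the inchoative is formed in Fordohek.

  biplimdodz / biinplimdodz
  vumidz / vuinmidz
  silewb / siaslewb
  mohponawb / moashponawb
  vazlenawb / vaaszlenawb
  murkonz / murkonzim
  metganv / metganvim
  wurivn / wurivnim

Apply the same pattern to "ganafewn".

gaasnafewn

biplimdodz and murkonz both end in -z yet inflect differently (biinplimdodz, murkonzim), so the final letter is not what conditions the rule; the second-to-last letter is.
"ganafewn" has second-to-last letter 'w'. The stems whose second-to-last letter is 'w' (silewb → siaslewb, mohponawb → moashponawb, vazlenawb → vaaszlenawb) insert -as- after the first vowel.
So ganafewn → gaasnafewn.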